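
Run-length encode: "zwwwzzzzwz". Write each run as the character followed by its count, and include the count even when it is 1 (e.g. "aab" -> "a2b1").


String: "zwwwzzzzwz"
Scanning for consecutive runs:
  'z' x 1
  'w' x 3
  'z' x 4
  'w' x 1
  'z' x 1
RLE = "z1w3z4w1z1"


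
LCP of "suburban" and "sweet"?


Word 1: "suburban"
Word 2: "sweet"
Comparing from start:
  Pos 0: 's' == 's'
  Pos 1: 'u' != 'w' (stop)
LCP = "s" (length 1)


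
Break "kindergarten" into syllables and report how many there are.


Word: "kindergarten"
Syllable breakdown: kin | der | gar | ten
Counting: 4 parts
= 4 syllables


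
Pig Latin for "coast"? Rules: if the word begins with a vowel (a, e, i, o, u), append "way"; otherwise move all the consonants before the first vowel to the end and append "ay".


Word: "coast"
Starts with consonant(s) → move to end, add 'ay'
Consonant cluster: "c"
Pig Latin = "oastcay"


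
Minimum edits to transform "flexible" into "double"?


Word 1: "flexible" (length 8)
Word 2: "double" (length 6)
One optimal edit sequence (insert/delete/substitute each cost 1):
  1. delete 'f'  (+1)
  2. delete 'l'  (+1)
  3. substitute 'e' -> 'd'  (+1)
  4. substitute 'x' -> 'o'  (+1)
  5. substitute 'i' -> 'u'  (+1)
  6. keep 'b'
  7. keep 'l'
  8. keep 'e'
Total edit operations: 5
Edit distance = 5


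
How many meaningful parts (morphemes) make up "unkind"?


Word: "unkind"
Morphemes: un- / kind
Each morpheme carries meaning
= 2 morphemes


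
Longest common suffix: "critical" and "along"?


Word 1: "critical"
Word 2: "along"
Comparing from end:
  Pos -1: 'l' != 'g' (stop)
LCS = "" (length 0)


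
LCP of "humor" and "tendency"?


Word 1: "humor"
Word 2: "tendency"
Comparing from start:
  Pos 0: 'h' != 't' (stop)
LCP = "" (length 0)


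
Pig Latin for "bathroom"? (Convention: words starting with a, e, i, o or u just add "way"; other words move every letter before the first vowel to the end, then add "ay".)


Word: "bathroom"
Starts with consonant(s) → move to end, add 'ay'
Consonant cluster: "b"
Pig Latin = "athroombay"


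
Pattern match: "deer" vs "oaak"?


Pattern of "deer": [0, 1, 1, 2]
Pattern of "oaak": [0, 1, 1, 2]
Patterns match
Same pattern = Yes


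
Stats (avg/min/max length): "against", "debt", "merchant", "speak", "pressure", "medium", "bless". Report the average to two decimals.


Lengths: "against"=7, "debt"=4, "merchant"=8, "speak"=5, "pressure"=8, "medium"=6, "bless"=5
Sum = 43, Count = 7
Average = 43/7 = 6.14
= avg=6.14, min=4, max=8


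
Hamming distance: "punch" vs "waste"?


Comparing character by character (same length = 5):
  Pos 0: 'p' vs 'w' !=
  Pos 1: 'u' vs 'a' !=
  Pos 2: 'n' vs 's' !=
  Pos 3: 'c' vs 't' !=
  Pos 4: 'h' vs 'e' !=
Hamming distance = 5


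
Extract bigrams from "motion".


Word: "motion" (length 6)
Number of bigrams = 6 - 2 + 1 = 5
  Position 0: "mo"
  Position 1: "ot"
  Position 2: "ti"
  Position 3: "io"
  Position 4: "on"
Bigrams = "mo", "ot", "ti", "io", "on"


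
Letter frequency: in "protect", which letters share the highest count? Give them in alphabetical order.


Word: "protect"
Letter counts:
  'c': 1
  'e': 1
  'o': 1
  'p': 1
  'r': 1
  't': 2
Maximum count = 2
Most frequent = 't' (2 times each)


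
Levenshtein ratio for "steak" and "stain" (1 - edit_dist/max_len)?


Word 1: "steak" (length 5)
Word 2: "stain" (length 5)
One optimal edit sequence:
  1. keep 's'
  2. keep 't'
  3. substitute 'e' -> 'a'  (+1)
  4. substitute 'a' -> 'i'  (+1)
  5. substitute 'k' -> 'n'  (+1)
Edit distance = 3
Max length = max(5, 5) = 5
Similarity = 1 - 3/5
= 0.4000


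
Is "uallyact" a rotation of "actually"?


Word: "actually", Candidate: "uallyact"
Method: check if candidate is substring of word+word
"actuallyactually" contains "uallyact"? Yes
Is rotation = Yes


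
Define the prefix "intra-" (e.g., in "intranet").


Prefix: intra-
As in: intranet -> intra- + net
Meaning = within


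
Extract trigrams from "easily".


Word: "easily" (length 6)
Number of trigrams = 6 - 3 + 1 = 4
  Position 0: "eas"
  Position 1: "asi"
  Position 2: "sil"
  Position 3: "ily"
Trigrams = "eas", "asi", "sil", "ily"


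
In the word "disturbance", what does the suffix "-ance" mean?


Suffix: -ance
Example: disturbance = disturb + -ance
Meaning = state of


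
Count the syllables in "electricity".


Word: "electricity"
Syllable breakdown: e-lec-tric-i-ty
Counting: 5 parts
= 5 syllables


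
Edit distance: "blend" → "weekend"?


Word 1: "blend" (length 5)
Word 2: "weekend" (length 7)
One optimal edit sequence (insert/delete/substitute each cost 1):
  1. insert 'w'  (+1)
  2. insert 'e'  (+1)
  3. substitute 'b' -> 'e'  (+1)
  4. substitute 'l' -> 'k'  (+1)
  5. keep 'e'
  6. keep 'n'
  7. keep 'd'
Total edit operations: 4
Edit distance = 4


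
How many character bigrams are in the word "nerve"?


Word: "nerve" (length 5)
Number of 2-grams = length - 2 + 1 = 5 - 2 + 1
= 4


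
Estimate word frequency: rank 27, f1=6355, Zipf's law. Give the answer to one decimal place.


Zipf's law: f(r) = f(1) / r
f(1) = 6355
f(27) = 6355 / 27
= 235.4 occurrences


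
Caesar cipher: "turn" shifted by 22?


Word: "turn"
Shift: 22
Each letter → (letter + shift) mod 26:
  't' (19) + 22 = 15 → 'p'
  'u' (20) + 22 = 16 → 'q'
  'r' (17) + 22 = 13 → 'n'
  'n' (13) + 22 = 9 → 'j'
Result = "pqnj"


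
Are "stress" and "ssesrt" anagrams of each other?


Word 1: "stress" → sorted: erssst
Word 2: "ssesrt" → sorted: erssst
Same letters? erssst == erssst
Anagram = Yes


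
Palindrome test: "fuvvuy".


Word: "fuvvuy"
Reversed: "yuvvuf"
Forward == Backward? fuvvuy != yuvvuf
Palindrome = No


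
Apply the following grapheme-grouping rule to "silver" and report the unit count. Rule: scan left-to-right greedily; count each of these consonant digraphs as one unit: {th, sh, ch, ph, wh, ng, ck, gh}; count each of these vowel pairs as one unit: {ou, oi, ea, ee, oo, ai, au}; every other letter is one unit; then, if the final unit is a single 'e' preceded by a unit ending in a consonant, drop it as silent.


Word: "silver" (6 letters)
Left-to-right scan:
  (1) 's' (letter)
  (2) 'i' (letter)
  (3) 'l' (letter)
  (4) 'v' (letter)
  (5) 'e' (letter)
  (6) 'r' (letter)
Units from scan: 6
Sound units = 6 units


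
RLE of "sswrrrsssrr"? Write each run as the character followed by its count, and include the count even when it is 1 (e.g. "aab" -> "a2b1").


String: "sswrrrsssrr"
Scanning for consecutive runs:
  's' x 2
  'w' x 1
  'r' x 3
  's' x 3
  'r' x 2
RLE = "s2w1r3s3r2"


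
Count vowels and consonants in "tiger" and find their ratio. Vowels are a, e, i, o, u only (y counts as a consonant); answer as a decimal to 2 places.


Word: "tiger"
Vowels (a,e,i,o,u): 2
Consonants: 3
Ratio = 2/3
= 0.67


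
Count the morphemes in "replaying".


Word: "replaying"
Morphemes: re- / play / -ing
Each morpheme carries meaning
= 3 morphemes


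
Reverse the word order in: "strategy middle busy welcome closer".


Original: "strategy middle busy welcome closer"
Words (1..n): strategy | middle | busy | welcome | closer
Reversed (n..1): closer | welcome | busy | middle | strategy
Result = "closer welcome busy middle strategy"


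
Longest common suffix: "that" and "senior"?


Word 1: "that"
Word 2: "senior"
Comparing from end:
  Pos -1: 't' != 'r' (stop)
LCS = "" (length 0)


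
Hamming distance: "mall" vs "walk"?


Comparing character by character (same length = 4):
  Pos 0: 'm' vs 'w' !=
  Pos 1: 'a' vs 'a' =
  Pos 2: 'l' vs 'l' =
  Pos 3: 'l' vs 'k' !=
Hamming distance = 2


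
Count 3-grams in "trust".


Word: "trust" (length 5)
Number of 3-grams = length - 3 + 1 = 5 - 3 + 1
= 3


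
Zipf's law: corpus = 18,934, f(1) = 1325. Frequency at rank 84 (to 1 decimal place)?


Zipf's law: f(r) = f(1) / r
f(1) = 1325
f(84) = 1325 / 84
= 15.8 occurrences


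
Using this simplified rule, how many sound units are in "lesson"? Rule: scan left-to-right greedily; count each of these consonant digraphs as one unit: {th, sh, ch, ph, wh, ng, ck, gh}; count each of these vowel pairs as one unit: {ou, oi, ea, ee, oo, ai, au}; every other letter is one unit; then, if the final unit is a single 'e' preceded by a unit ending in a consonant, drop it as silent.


Word: "lesson" (6 letters)
Left-to-right scan:
  1. 'l' (letter)
  2. 'e' (letter)
  3. 's' (letter)
  4. 's' (letter)
  5. 'o' (letter)
  6. 'n' (letter)
Units from scan: 6
Sound units = 6 units


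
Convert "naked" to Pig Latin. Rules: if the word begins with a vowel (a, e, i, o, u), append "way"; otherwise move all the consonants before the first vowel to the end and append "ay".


Word: "naked"
Starts with consonant(s) → move to end, add 'ay'
Consonant cluster: "n"
Pig Latin = "akednay"


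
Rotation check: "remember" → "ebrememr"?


Word: "remember", Candidate: "ebrememr"
Method: check if candidate is substring of word+word
"rememberremember" contains "ebrememr"? No
Is rotation = No


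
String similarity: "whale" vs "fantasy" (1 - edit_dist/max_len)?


Word 1: "whale" (length 5)
Word 2: "fantasy" (length 7)
One optimal edit sequence:
  1. insert 'f'  (+1)
  2. insert 'a'  (+1)
  3. substitute 'w' -> 'n'  (+1)
  4. substitute 'h' -> 't'  (+1)
  5. keep 'a'
  6. substitute 'l' -> 's'  (+1)
  7. substitute 'e' -> 'y'  (+1)
Edit distance = 6
Max length = max(5, 7) = 7
Similarity = 1 - 6/7
= 0.1429


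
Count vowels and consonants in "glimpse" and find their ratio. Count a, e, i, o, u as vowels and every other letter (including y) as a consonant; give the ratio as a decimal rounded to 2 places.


Word: "glimpse"
Vowels (a,e,i,o,u): 2
Consonants: 5
Ratio = 2/5
= 0.40


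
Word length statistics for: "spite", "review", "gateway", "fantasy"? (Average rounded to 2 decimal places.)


Lengths: "spite"=5, "review"=6, "gateway"=7, "fantasy"=7
Sum = 25, Count = 4
Average = 25/4 = 6.25
= avg=6.25, min=5, max=7


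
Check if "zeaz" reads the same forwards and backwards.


Word: "zeaz"
Reversed: "zaez"
Forward == Backward? zeaz != zaez
Palindrome = No


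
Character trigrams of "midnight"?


Word: "midnight" (length 8)
Number of trigrams = 8 - 3 + 1 = 6
  Position 0: "mid"
  Position 1: "idn"
  Position 2: "dni"
  Position 3: "nig"
  Position 4: "igh"
  Position 5: "ght"
Trigrams = "mid", "idn", "dni", "nig", "igh", "ght"


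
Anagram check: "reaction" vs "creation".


Word 1: "reaction" → sorted: aceinort
Word 2: "creation" → sorted: aceinort
Same letters? aceinort == aceinort
Anagram = Yes


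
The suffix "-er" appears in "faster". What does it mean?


Suffix: -er
Example: faster (fast + -er)
Meaning = one who / more


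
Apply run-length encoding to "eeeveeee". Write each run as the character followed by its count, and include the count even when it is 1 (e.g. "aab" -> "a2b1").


String: "eeeveeee"
Scanning for consecutive runs:
  'e' x 3
  'v' x 1
  'e' x 4
RLE = "e3v1e4"


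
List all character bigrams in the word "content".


Word: "content" (length 7)
Number of bigrams = 7 - 2 + 1 = 6
  Position 0: "co"
  Position 1: "on"
  Position 2: "nt"
  Position 3: "te"
  Position 4: "en"
  Position 5: "nt"
Bigrams = "co", "on", "nt", "te", "en", "nt"


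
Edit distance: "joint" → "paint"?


Word 1: "joint" (length 5)
Word 2: "paint" (length 5)
One optimal edit sequence (insert/delete/substitute each cost 1):
  1. substitute 'j' -> 'p'  (+1)
  2. substitute 'o' -> 'a'  (+1)
  3. keep 'i'
  4. keep 'n'
  5. keep 't'
Total edit operations: 2
Edit distance = 2


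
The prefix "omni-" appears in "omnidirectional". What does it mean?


Prefix: omni-
Example: omnidirectional = omni- + directional
Meaning = all


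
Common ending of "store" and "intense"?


Word 1: "store"
Word 2: "intense"
Comparing from end:
  Pos -1: 'e' == 'e'
  Pos -2: 'r' != 's' (stop)
LCS = "e" (length 1)


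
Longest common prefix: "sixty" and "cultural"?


Word 1: "sixty"
Word 2: "cultural"
Comparing from start:
  Pos 0: 's' != 'c' (stop)
LCP = "" (length 0)


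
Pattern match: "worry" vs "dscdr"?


Pattern of "worry": [0, 1, 2, 2, 3]
Pattern of "dscdr": [0, 1, 2, 0, 3]
Patterns do not match
Same pattern = No


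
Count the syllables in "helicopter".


Word: "helicopter"
Syllable breakdown: hel / i / cop / ter
Counting: 4 parts
= 4 syllables


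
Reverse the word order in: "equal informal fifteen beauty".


Original: "equal informal fifteen beauty"
Words (1..n): equal | informal | fifteen | beauty
Reversed (n..1): beauty | fifteen | informal | equal
Result = "beauty fifteen informal equal"


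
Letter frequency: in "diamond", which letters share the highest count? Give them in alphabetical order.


Word: "diamond"
Letter counts:
  'a': 1
  'd': 2
  'i': 1
  'm': 1
  'n': 1
  'o': 1
Maximum count = 2
Most frequent = 'd' (2 times each)


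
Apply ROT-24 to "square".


Word: "square"
Shift: 24
Each letter → (letter + shift) mod 26:
  's' (18) + 24 = 16 → 'q'
  'q' (16) + 24 = 14 → 'o'
  'u' (20) + 24 = 18 → 's'
  'a' (0) + 24 = 24 → 'y'
  'r' (17) + 24 = 15 → 'p'
  'e' (4) + 24 = 2 → 'c'
Result = "qosypc"


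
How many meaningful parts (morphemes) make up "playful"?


Word: "playful"
Morphemes: play | -ful
Each morpheme carries meaning
= 2 morphemes


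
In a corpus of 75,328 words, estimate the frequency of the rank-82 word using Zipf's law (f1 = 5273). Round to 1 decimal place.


Zipf's law: f(r) = f(1) / r
f(1) = 5273
f(82) = 5273 / 82
= 64.3 occurrences


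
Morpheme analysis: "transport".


Word: "transport"
Morphemes: trans- + port
Each morpheme carries meaning
= 2 morphemes


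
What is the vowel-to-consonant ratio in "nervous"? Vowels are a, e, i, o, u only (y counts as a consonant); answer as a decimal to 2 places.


Word: "nervous"
Vowels (a,e,i,o,u): 3
Consonants: 4
Ratio = 3/4
= 0.75


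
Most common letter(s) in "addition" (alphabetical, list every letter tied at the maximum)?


Word: "addition"
Letter counts:
  'a': 1
  'd': 2
  'i': 2
  'n': 1
  'o': 1
  't': 1
Maximum count = 2
Most frequent = 'd', 'i' (2 times each)


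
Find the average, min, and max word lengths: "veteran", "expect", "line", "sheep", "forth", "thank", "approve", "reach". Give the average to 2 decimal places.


Lengths: "veteran"=7, "expect"=6, "line"=4, "sheep"=5, "forth"=5, "thank"=5, "approve"=7, "reach"=5
Sum = 44, Count = 8
Average = 44/8 = 5.50
= avg=5.50, min=4, max=7


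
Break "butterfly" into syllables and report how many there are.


Word: "butterfly"
Syllable breakdown: but | ter | fly
Counting: 3 parts
= 3 syllables


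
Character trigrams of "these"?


Word: "these" (length 5)
Number of trigrams = 5 - 3 + 1 = 3
  Position 0: "the"
  Position 1: "hes"
  Position 2: "ese"
Trigrams = "the", "hes", "ese"


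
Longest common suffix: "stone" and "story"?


Word 1: "stone"
Word 2: "story"
Comparing from end:
  Pos -1: 'e' != 'y' (stop)
LCS = "" (length 0)


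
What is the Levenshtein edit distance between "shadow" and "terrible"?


Word 1: "shadow" (length 6)
Word 2: "terrible" (length 8)
One optimal edit sequence (insert/delete/substitute each cost 1):
  1. insert 't'  (+1)
  2. insert 'e'  (+1)
  3. substitute 's' -> 'r'  (+1)
  4. substitute 'h' -> 'r'  (+1)
  5. substitute 'a' -> 'i'  (+1)
  6. substitute 'd' -> 'b'  (+1)
  7. substitute 'o' -> 'l'  (+1)
  8. substitute 'w' -> 'e'  (+1)
Total edit operations: 8
Edit distance = 8


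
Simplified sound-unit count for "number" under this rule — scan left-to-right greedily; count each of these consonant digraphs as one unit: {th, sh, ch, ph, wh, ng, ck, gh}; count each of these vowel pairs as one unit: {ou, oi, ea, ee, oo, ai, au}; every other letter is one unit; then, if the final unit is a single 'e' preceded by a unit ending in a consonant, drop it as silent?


Word: "number" (6 letters)
Left-to-right scan:
  1. 'n' (letter)
  2. 'u' (letter)
  3. 'm' (letter)
  4. 'b' (letter)
  5. 'e' (letter)
  6. 'r' (letter)
Units from scan: 6
Sound units = 6 units


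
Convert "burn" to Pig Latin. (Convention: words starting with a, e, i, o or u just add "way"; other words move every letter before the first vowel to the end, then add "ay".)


Word: "burn"
Starts with consonant(s) → move to end, add 'ay'
Consonant cluster: "b"
Pig Latin = "urnbay"


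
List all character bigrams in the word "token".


Word: "token" (length 5)
Number of bigrams = 5 - 2 + 1 = 4
  Position 0: "to"
  Position 1: "ok"
  Position 2: "ke"
  Position 3: "en"
Bigrams = "to", "ok", "ke", "en"


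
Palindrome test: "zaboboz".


Word: "zaboboz"
Reversed: "zobobaz"
Forward == Backward? zaboboz != zobobaz
Palindrome = No


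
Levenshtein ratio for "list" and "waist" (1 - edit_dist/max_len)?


Word 1: "list" (length 4)
Word 2: "waist" (length 5)
One optimal edit sequence:
  1. insert 'w'  (+1)
  2. substitute 'l' -> 'a'  (+1)
  3. keep 'i'
  4. keep 's'
  5. keep 't'
Edit distance = 2
Max length = max(4, 5) = 5
Similarity = 1 - 2/5
= 0.6000


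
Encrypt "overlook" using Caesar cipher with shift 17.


Word: "overlook"
Shift: 17
Each letter → (letter + shift) mod 26:
  'o' (14) + 17 = 5 → 'f'
  'v' (21) + 17 = 12 → 'm'
  'e' (4) + 17 = 21 → 'v'
  'r' (17) + 17 = 8 → 'i'
  'l' (11) + 17 = 2 → 'c'
  'o' (14) + 17 = 5 → 'f'
  'o' (14) + 17 = 5 → 'f'
  'k' (10) + 17 = 1 → 'b'
Result = "fmvicffb"


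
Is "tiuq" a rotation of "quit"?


Word: "quit", Candidate: "tiuq"
Method: check if candidate is substring of word+word
"quitquit" contains "tiuq"? No
Is rotation = No


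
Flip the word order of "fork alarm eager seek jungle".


Original: "fork alarm eager seek jungle"
Words (1..n): fork | alarm | eager | seek | jungle
Reversed (n..1): jungle | seek | eager | alarm | fork
Result = "jungle seek eager alarm fork"


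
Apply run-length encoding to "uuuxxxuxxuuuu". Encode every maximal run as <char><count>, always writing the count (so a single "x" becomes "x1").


String: "uuuxxxuxxuuuu"
Scanning for consecutive runs:
  'u' x 3
  'x' x 3
  'u' x 1
  'x' x 2
  'u' x 4
RLE = "u3x3u1x2u4"


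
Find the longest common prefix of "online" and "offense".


Word 1: "online"
Word 2: "offense"
Comparing from start:
  Pos 0: 'o' == 'o'
  Pos 1: 'n' != 'f' (stop)
LCP = "o" (length 1)


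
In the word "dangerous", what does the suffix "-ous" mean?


Suffix: -ous
Example: dangerous = danger + -ous
Meaning = having quality of


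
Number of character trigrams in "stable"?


Word: "stable" (length 6)
Number of 3-grams = length - 3 + 1 = 6 - 3 + 1
= 4


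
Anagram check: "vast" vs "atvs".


Word 1: "vast" → sorted: astv
Word 2: "atvs" → sorted: astv
Same letters? astv == astv
Anagram = Yes


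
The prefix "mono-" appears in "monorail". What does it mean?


Prefix: mono-
Example: monorail (mono- + rail)
Meaning = one


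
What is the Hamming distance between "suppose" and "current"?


Comparing character by character (same length = 7):
  Pos 0: 's' vs 'c' !=
  Pos 1: 'u' vs 'u' =
  Pos 2: 'p' vs 'r' !=
  Pos 3: 'p' vs 'r' !=
  Pos 4: 'o' vs 'e' !=
  Pos 5: 's' vs 'n' !=
  Pos 6: 'e' vs 't' !=
Hamming distance = 6


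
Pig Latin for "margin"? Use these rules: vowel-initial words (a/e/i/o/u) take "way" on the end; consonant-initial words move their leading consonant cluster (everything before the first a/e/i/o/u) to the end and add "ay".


Word: "margin"
Starts with consonant(s) → move to end, add 'ay'
Consonant cluster: "m"
Pig Latin = "arginmay"


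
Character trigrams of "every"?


Word: "every" (length 5)
Number of trigrams = 5 - 3 + 1 = 3
  Position 0: "eve"
  Position 1: "ver"
  Position 2: "ery"
Trigrams = "eve", "ver", "ery"


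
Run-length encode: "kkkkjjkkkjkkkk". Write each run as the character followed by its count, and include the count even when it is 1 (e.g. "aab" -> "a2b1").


String: "kkkkjjkkkjkkkk"
Scanning for consecutive runs:
  'k' x 4
  'j' x 2
  'k' x 3
  'j' x 1
  'k' x 4
RLE = "k4j2k3j1k4"


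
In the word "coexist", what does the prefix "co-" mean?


Prefix: co-
As in: coexist -> co- + exist
Meaning = together


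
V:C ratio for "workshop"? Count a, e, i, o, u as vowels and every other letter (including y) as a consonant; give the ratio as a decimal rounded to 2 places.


Word: "workshop"
Vowels (a,e,i,o,u): 2
Consonants: 6
Ratio = 2/6
= 0.33


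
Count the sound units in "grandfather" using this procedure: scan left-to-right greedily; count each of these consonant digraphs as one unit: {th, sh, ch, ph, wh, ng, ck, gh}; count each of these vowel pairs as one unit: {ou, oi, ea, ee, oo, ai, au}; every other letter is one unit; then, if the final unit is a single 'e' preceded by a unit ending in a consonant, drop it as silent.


Word: "grandfather" (11 letters)
Left-to-right scan:
  [1] 'g' (letter)
  [2] 'r' (letter)
  [3] 'a' (letter)
  [4] 'n' (letter)
  [5] 'd' (letter)
  [6] 'f' (letter)
  [7] 'a' (letter)
  [8] 'th' (digraph)
  [9] 'e' (letter)
  [10] 'r' (letter)
Units from scan: 10
Sound units = 10 units


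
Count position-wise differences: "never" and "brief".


Comparing character by character (same length = 5):
  Pos 0: 'n' vs 'b' !=
  Pos 1: 'e' vs 'r' !=
  Pos 2: 'v' vs 'i' !=
  Pos 3: 'e' vs 'e' =
  Pos 4: 'r' vs 'f' !=
Hamming distance = 4


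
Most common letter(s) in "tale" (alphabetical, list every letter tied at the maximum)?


Word: "tale"
Letter counts:
  'a': 1
  'e': 1
  'l': 1
  't': 1
Maximum count = 1
Most frequent = 'a', 'e', 'l', 't' (1 time each)


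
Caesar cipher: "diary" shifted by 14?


Word: "diary"
Shift: 14
Each letter → (letter + shift) mod 26:
  'd' (3) + 14 = 17 → 'r'
  'i' (8) + 14 = 22 → 'w'
  'a' (0) + 14 = 14 → 'o'
  'r' (17) + 14 = 5 → 'f'
  'y' (24) + 14 = 12 → 'm'
Result = "rwofm"


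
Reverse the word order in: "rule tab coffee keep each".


Original: "rule tab coffee keep each"
Words (1..n): rule | tab | coffee | keep | each
Reversed (n..1): each | keep | coffee | tab | rule
Result = "each keep coffee tab rule"


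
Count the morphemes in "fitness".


Word: "fitness"
Morphemes: fit + -ness
Each morpheme carries meaning
= 2 morphemes


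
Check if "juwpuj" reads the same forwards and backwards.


Word: "juwpuj"
Reversed: "jupwuj"
Forward == Backward? juwpuj != jupwuj
Palindrome = No


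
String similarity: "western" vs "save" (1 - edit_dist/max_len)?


Word 1: "western" (length 7)
Word 2: "save" (length 4)
One optimal edit sequence:
  1. delete 'w'  (+1)
  2. delete 'e'  (+1)
  3. keep 's'
  4. delete 't'  (+1)
  5. substitute 'e' -> 'a'  (+1)
  6. substitute 'r' -> 'v'  (+1)
  7. substitute 'n' -> 'e'  (+1)
Edit distance = 6
Max length = max(7, 4) = 7
Similarity = 1 - 6/7
= 0.1429


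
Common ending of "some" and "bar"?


Word 1: "some"
Word 2: "bar"
Comparing from end:
  Pos -1: 'e' != 'r' (stop)
LCS = "" (length 0)


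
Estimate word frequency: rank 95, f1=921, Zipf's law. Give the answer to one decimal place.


Zipf's law: f(r) = f(1) / r
f(1) = 921
f(95) = 921 / 95
= 9.7 occurrences


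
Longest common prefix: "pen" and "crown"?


Word 1: "pen"
Word 2: "crown"
Comparing from start:
  Pos 0: 'p' != 'c' (stop)
LCP = "" (length 0)


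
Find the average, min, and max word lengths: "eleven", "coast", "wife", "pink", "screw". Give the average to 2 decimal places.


Lengths: "eleven"=6, "coast"=5, "wife"=4, "pink"=4, "screw"=5
Sum = 24, Count = 5
Average = 24/5 = 4.80
= avg=4.80, min=4, max=6


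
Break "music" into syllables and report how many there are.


Word: "music"
Syllable breakdown: mu · sic
Counting: 2 parts
= 2 syllables


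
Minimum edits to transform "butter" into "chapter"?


Word 1: "butter" (length 6)
Word 2: "chapter" (length 7)
One optimal edit sequence (insert/delete/substitute each cost 1):
  1. insert 'c'  (+1)
  2. substitute 'b' -> 'h'  (+1)
  3. substitute 'u' -> 'a'  (+1)
  4. substitute 't' -> 'p'  (+1)
  5. keep 't'
  6. keep 'e'
  7. keep 'r'
Total edit operations: 4
Edit distance = 4


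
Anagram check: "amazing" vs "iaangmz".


Word 1: "amazing" → sorted: aagimnz
Word 2: "iaangmz" → sorted: aagimnz
Same letters? aagimnz == aagimnz
Anagram = Yes


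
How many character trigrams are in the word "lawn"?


Word: "lawn" (length 4)
Number of 3-grams = length - 3 + 1 = 4 - 3 + 1
= 2


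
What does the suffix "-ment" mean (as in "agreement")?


Suffix: -ment
Example: agreement = agree + -ment
Meaning = result of action


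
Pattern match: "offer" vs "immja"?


Pattern of "offer": [0, 1, 1, 2, 3]
Pattern of "immja": [0, 1, 1, 2, 3]
Patterns match
Same pattern = Yes


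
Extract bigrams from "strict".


Word: "strict" (length 6)
Number of bigrams = 6 - 2 + 1 = 5
  Position 0: "st"
  Position 1: "tr"
  Position 2: "ri"
  Position 3: "ic"
  Position 4: "ct"
Bigrams = "st", "tr", "ri", "ic", "ct"


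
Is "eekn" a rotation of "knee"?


Word: "knee", Candidate: "eekn"
Method: check if candidate is substring of word+word
"kneeknee" contains "eekn"? Yes
Is rotation = Yes


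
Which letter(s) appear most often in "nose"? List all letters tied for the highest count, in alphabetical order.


Word: "nose"
Letter counts:
  'e': 1
  'n': 1
  'o': 1
  's': 1
Maximum count = 1
Most frequent = 'e', 'n', 'o', 's' (1 time each)


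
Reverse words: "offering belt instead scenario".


Original: "offering belt instead scenario"
Words (1..n): offering | belt | instead | scenario
Reversed (n..1): scenario | instead | belt | offering
Result = "scenario instead belt offering"


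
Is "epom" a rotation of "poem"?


Word: "poem", Candidate: "epom"
Method: check if candidate is substring of word+word
"poempoem" contains "epom"? No
Is rotation = No


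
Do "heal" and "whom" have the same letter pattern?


Pattern of "heal": [0, 1, 2, 3]
Pattern of "whom": [0, 1, 2, 3]
Patterns match
Same pattern = Yes


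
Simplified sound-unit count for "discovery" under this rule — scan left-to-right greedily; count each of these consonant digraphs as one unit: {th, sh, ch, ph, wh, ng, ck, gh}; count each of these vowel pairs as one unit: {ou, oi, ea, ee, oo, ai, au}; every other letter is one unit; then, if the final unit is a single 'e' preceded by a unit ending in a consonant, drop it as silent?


Word: "discovery" (9 letters)
Left-to-right scan:
  [1] 'd' (letter)
  [2] 'i' (letter)
  [3] 's' (letter)
  [4] 'c' (letter)
  [5] 'o' (letter)
  [6] 'v' (letter)
  [7] 'e' (letter)
  [8] 'r' (letter)
  [9] 'y' (letter)
Units from scan: 9
Sound units = 9 units


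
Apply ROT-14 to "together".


Word: "together"
Shift: 14
Each letter → (letter + shift) mod 26:
  't' (19) + 14 = 7 → 'h'
  'o' (14) + 14 = 2 → 'c'
  'g' (6) + 14 = 20 → 'u'
  'e' (4) + 14 = 18 → 's'
  't' (19) + 14 = 7 → 'h'
  'h' (7) + 14 = 21 → 'v'
  'e' (4) + 14 = 18 → 's'
  'r' (17) + 14 = 5 → 'f'
Result = "hcushvsf"


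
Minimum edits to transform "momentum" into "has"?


Word 1: "momentum" (length 8)
Word 2: "has" (length 3)
One optimal edit sequence (insert/delete/substitute each cost 1):
  1. delete 'm'  (+1)
  2. delete 'o'  (+1)
  3. delete 'm'  (+1)
  4. delete 'e'  (+1)
  5. delete 'n'  (+1)
  6. substitute 't' -> 'h'  (+1)
  7. substitute 'u' -> 'a'  (+1)
  8. substitute 'm' -> 's'  (+1)
Total edit operations: 8
Edit distance = 8


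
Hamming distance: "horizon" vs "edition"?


Comparing character by character (same length = 7):
  Pos 0: 'h' vs 'e' !=
  Pos 1: 'o' vs 'd' !=
  Pos 2: 'r' vs 'i' !=
  Pos 3: 'i' vs 't' !=
  Pos 4: 'z' vs 'i' !=
  Pos 5: 'o' vs 'o' =
  Pos 6: 'n' vs 'n' =
Hamming distance = 5


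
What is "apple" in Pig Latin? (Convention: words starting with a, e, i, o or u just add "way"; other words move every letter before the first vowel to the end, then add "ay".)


Word: "apple"
Starts with vowel → add 'way'
Pig Latin = "appleway"


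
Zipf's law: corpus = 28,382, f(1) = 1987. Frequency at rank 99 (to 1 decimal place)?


Zipf's law: f(r) = f(1) / r
f(1) = 1987
f(99) = 1987 / 99
= 20.1 occurrences


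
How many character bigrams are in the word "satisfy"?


Word: "satisfy" (length 7)
Number of 2-grams = length - 2 + 1 = 7 - 2 + 1
= 6


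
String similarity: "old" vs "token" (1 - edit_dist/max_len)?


Word 1: "old" (length 3)
Word 2: "token" (length 5)
One optimal edit sequence:
  1. insert 't'  (+1)
  2. keep 'o'
  3. insert 'k'  (+1)
  4. substitute 'l' -> 'e'  (+1)
  5. substitute 'd' -> 'n'  (+1)
Edit distance = 4
Max length = max(3, 5) = 5
Similarity = 1 - 4/5
= 0.2000


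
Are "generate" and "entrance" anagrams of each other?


Word 1: "generate" → sorted: aeeegnrt
Word 2: "entrance" → sorted: aceennrt
Same letters? aeeegnrt != aceennrt
Anagram = No


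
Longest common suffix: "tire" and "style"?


Word 1: "tire"
Word 2: "style"
Comparing from end:
  Pos -1: 'e' == 'e'
  Pos -2: 'r' != 'l' (stop)
LCS = "e" (length 1)


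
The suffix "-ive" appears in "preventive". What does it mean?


Suffix: -ive
Example: preventive (prevent + -ive)
Meaning = tending to


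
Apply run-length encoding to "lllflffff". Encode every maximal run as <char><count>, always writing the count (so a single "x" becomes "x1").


String: "lllflffff"
Scanning for consecutive runs:
  'l' x 3
  'f' x 1
  'l' x 1
  'f' x 4
RLE = "l3f1l1f4"


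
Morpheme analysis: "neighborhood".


Word: "neighborhood"
Morphemes: neighbor / -hood
Each morpheme carries meaning
= 2 morphemes


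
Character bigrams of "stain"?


Word: "stain" (length 5)
Number of bigrams = 5 - 2 + 1 = 4
  Position 0: "st"
  Position 1: "ta"
  Position 2: "ai"
  Position 3: "in"
Bigrams = "st", "ta", "ai", "in"


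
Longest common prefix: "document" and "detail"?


Word 1: "document"
Word 2: "detail"
Comparing from start:
  Pos 0: 'd' == 'd'
  Pos 1: 'o' != 'e' (stop)
LCP = "d" (length 1)


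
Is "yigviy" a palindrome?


Word: "yigviy"
Reversed: "yivgiy"
Forward == Backward? yigviy != yivgiy
Palindrome = No


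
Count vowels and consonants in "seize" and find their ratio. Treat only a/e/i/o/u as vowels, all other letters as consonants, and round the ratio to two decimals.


Word: "seize"
Vowels (a,e,i,o,u): 3
Consonants: 2
Ratio = 3/2
= 1.50


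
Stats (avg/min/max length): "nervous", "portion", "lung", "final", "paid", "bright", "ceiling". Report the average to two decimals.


Lengths: "nervous"=7, "portion"=7, "lung"=4, "final"=5, "paid"=4, "bright"=6, "ceiling"=7
Sum = 40, Count = 7
Average = 40/7 = 5.71
= avg=5.71, min=4, max=7


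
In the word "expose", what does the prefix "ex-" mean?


Prefix: ex-
Example: expose = ex- + pose
Meaning = out / former


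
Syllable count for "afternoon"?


Word: "afternoon"
Syllable breakdown: af | ter | noon
Counting: 3 parts
= 3 syllables


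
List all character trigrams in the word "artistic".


Word: "artistic" (length 8)
Number of trigrams = 8 - 3 + 1 = 6
  Position 0: "art"
  Position 1: "rti"
  Position 2: "tis"
  Position 3: "ist"
  Position 4: "sti"
  Position 5: "tic"
Trigrams = "art", "rti", "tis", "ist", "sti", "tic"


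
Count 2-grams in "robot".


Word: "robot" (length 5)
Number of 2-grams = length - 2 + 1 = 5 - 2 + 1
= 4


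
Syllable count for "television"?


Word: "television"
Syllable breakdown: tel · e · vi · sion
Counting: 4 parts
= 4 syllables


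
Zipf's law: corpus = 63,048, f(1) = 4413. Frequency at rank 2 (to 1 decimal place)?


Zipf's law: f(r) = f(1) / r
f(1) = 4413
f(2) = 4413 / 2
= 2206.5 occurrences


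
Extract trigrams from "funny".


Word: "funny" (length 5)
Number of trigrams = 5 - 3 + 1 = 3
  Position 0: "fun"
  Position 1: "unn"
  Position 2: "nny"
Trigrams = "fun", "unn", "nny"


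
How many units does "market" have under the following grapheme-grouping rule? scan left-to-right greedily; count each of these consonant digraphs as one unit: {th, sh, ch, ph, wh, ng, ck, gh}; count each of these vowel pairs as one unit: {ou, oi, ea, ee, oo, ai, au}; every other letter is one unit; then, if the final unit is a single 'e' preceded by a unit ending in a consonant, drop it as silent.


Word: "market" (6 letters)
Left-to-right scan:
  [1] 'm' (letter)
  [2] 'a' (letter)
  [3] 'r' (letter)
  [4] 'k' (letter)
  [5] 'e' (letter)
  [6] 't' (letter)
Units from scan: 6
Sound units = 6 units


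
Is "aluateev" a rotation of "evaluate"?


Word: "evaluate", Candidate: "aluateev"
Method: check if candidate is substring of word+word
"evaluateevaluate" contains "aluateev"? Yes
Is rotation = Yes


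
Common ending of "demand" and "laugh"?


Word 1: "demand"
Word 2: "laugh"
Comparing from end:
  Pos -1: 'd' != 'h' (stop)
LCS = "" (length 0)


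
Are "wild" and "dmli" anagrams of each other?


Word 1: "wild" → sorted: dilw
Word 2: "dmli" → sorted: dilm
Same letters? dilw != dilm
Anagram = No


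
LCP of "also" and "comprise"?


Word 1: "also"
Word 2: "comprise"
Comparing from start:
  Pos 0: 'a' != 'c' (stop)
LCP = "" (length 0)


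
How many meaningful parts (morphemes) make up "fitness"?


Word: "fitness"
Morphemes: fit / -ness
Each morpheme carries meaning
= 2 morphemes


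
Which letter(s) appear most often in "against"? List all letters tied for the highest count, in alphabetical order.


Word: "against"
Letter counts:
  'a': 2
  'g': 1
  'i': 1
  'n': 1
  's': 1
  't': 1
Maximum count = 2
Most frequent = 'a' (2 times each)


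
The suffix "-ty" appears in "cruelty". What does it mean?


Suffix: -ty
Example: cruelty = cruel + -ty
Meaning = quality of


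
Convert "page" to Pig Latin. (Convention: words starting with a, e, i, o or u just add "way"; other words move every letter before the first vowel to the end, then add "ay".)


Word: "page"
Starts with consonant(s) → move to end, add 'ay'
Consonant cluster: "p"
Pig Latin = "agepay"


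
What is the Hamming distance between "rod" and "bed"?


Comparing character by character (same length = 3):
  Pos 0: 'r' vs 'b' !=
  Pos 1: 'o' vs 'e' !=
  Pos 2: 'd' vs 'd' =
Hamming distance = 2


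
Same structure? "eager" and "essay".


Pattern of "eager": [0, 1, 2, 0, 3]
Pattern of "essay": [0, 1, 1, 2, 3]
Patterns do not match
Same pattern = No


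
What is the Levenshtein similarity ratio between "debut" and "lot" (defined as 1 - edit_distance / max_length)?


Word 1: "debut" (length 5)
Word 2: "lot" (length 3)
One optimal edit sequence:
  1. delete 'd'  (+1)
  2. delete 'e'  (+1)
  3. substitute 'b' -> 'l'  (+1)
  4. substitute 'u' -> 'o'  (+1)
  5. keep 't'
Edit distance = 4
Max length = max(5, 3) = 5
Similarity = 1 - 4/5
= 0.2000


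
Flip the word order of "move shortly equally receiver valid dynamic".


Original: "move shortly equally receiver valid dynamic"
Words (1..n): move | shortly | equally | receiver | valid | dynamic
Reversed (n..1): dynamic | valid | receiver | equally | shortly | move
Result = "dynamic valid receiver equally shortly move"


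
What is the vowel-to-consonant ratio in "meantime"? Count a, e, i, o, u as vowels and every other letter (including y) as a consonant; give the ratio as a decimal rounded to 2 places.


Word: "meantime"
Vowels (a,e,i,o,u): 4
Consonants: 4
Ratio = 4/4
= 1.00


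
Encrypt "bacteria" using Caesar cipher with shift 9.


Word: "bacteria"
Shift: 9
Each letter → (letter + shift) mod 26:
  'b' (1) + 9 = 10 → 'k'
  'a' (0) + 9 = 9 → 'j'
  'c' (2) + 9 = 11 → 'l'
  't' (19) + 9 = 2 → 'c'
  'e' (4) + 9 = 13 → 'n'
  'r' (17) + 9 = 0 → 'a'
  'i' (8) + 9 = 17 → 'r'
  'a' (0) + 9 = 9 → 'j'
Result = "kjlcnarj"


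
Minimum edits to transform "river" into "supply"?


Word 1: "river" (length 5)
Word 2: "supply" (length 6)
One optimal edit sequence (insert/delete/substitute each cost 1):
  1. insert 's'  (+1)
  2. substitute 'r' -> 'u'  (+1)
  3. substitute 'i' -> 'p'  (+1)
  4. substitute 'v' -> 'p'  (+1)
  5. substitute 'e' -> 'l'  (+1)
  6. substitute 'r' -> 'y'  (+1)
Total edit operations: 6
Edit distance = 6


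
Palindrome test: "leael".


Word: "leael"
Reversed: "leael"
Forward == Backward? leael == leael
Palindrome = Yes


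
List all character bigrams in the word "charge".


Word: "charge" (length 6)
Number of bigrams = 6 - 2 + 1 = 5
  Position 0: "ch"
  Position 1: "ha"
  Position 2: "ar"
  Position 3: "rg"
  Position 4: "ge"
Bigrams = "ch", "ha", "ar", "rg", "ge"


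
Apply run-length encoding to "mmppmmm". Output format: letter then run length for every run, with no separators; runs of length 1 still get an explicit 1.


String: "mmppmmm"
Scanning for consecutive runs:
  'm' x 2
  'p' x 2
  'm' x 3
RLE = "m2p2m3"


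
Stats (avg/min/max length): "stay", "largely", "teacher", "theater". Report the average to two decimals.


Lengths: "stay"=4, "largely"=7, "teacher"=7, "theater"=7
Sum = 25, Count = 4
Average = 25/4 = 6.25
= avg=6.25, min=4, max=7


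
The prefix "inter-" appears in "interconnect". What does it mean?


Prefix: inter-
Example: interconnect (inter- + connect)
Meaning = between


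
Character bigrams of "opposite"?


Word: "opposite" (length 8)
Number of bigrams = 8 - 2 + 1 = 7
  Position 0: "op"
  Position 1: "pp"
  Position 2: "po"
  Position 3: "os"
  Position 4: "si"
  Position 5: "it"
  Position 6: "te"
Bigrams = "op", "pp", "po", "os", "si", "it", "te"


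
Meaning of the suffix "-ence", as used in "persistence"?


Suffix: -ence
Example: persistence = persist + -ence
Meaning = state of


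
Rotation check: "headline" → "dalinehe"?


Word: "headline", Candidate: "dalinehe"
Method: check if candidate is substring of word+word
"headlineheadline" contains "dalinehe"? No
Is rotation = No


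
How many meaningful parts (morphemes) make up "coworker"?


Word: "coworker"
Morphemes: co- + work + -er
Each morpheme carries meaning
= 3 morphemes


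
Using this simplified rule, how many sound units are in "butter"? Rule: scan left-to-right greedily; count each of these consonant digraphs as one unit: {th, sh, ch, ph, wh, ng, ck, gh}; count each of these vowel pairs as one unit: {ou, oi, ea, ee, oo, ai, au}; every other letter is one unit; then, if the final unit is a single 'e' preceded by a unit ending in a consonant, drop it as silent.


Word: "butter" (6 letters)
Left-to-right scan:
  [1] 'b' (letter)
  [2] 'u' (letter)
  [3] 't' (letter)
  [4] 't' (letter)
  [5] 'e' (letter)
  [6] 'r' (letter)
Units from scan: 6
Sound units = 6 units


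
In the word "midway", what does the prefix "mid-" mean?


Prefix: mid-
As in: midway -> mid- + way
Meaning = middle


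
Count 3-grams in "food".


Word: "food" (length 4)
Number of 3-grams = length - 3 + 1 = 4 - 3 + 1
= 2


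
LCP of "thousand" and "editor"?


Word 1: "thousand"
Word 2: "editor"
Comparing from start:
  Pos 0: 't' != 'e' (stop)
LCP = "" (length 0)


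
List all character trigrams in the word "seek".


Word: "seek" (length 4)
Number of trigrams = 4 - 3 + 1 = 2
  Position 0: "see"
  Position 1: "eek"
Trigrams = "see", "eek"


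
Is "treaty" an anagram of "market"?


Word 1: "market" → sorted: aekmrt
Word 2: "treaty" → sorted: aertty
Same letters? aekmrt != aertty
Anagram = No


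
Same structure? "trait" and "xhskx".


Pattern of "trait": [0, 1, 2, 3, 0]
Pattern of "xhskx": [0, 1, 2, 3, 0]
Patterns match
Same pattern = Yes


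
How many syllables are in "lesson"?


Word: "lesson"
Syllable breakdown: les | son
Counting: 2 parts
= 2 syllables


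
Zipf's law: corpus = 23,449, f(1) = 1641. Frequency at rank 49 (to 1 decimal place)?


Zipf's law: f(r) = f(1) / r
f(1) = 1641
f(49) = 1641 / 49
= 33.5 occurrences
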